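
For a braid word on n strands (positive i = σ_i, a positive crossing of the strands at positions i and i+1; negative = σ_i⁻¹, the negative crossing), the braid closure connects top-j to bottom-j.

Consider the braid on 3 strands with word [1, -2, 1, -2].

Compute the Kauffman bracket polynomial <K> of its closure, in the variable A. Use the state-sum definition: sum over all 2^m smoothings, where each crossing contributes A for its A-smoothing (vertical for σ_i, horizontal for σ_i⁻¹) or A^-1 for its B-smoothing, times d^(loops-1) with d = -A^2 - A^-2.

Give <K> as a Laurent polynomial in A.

Braid: s1 s2^-1 s1 s2^-1 on 3 strands, 4 crossings.
Writhe w = (#positive) - (#negative) = 2 - 2 = 0.
Computing the Kauffman bracket via state sum. There are 2^4 = 16 states.
Smooth each crossing (0=||, 1=⌣⌢); contribution A^(Σ sign_k(1-2s_k)) * d^(L-1).
  state 0000: A-exp=+0, loops=3, term = A^0 * d^2
  state 0001: A-exp=+2, loops=2, term = A^2 * d^1
  state 0010: A-exp=-2, loops=2, term = A^-2 * d^1
  state 0011: A-exp=+0, loops=1, term = A^0 * d^0
  state 0100: A-exp=+2, loops=2, term = A^2 * d^1
  state 0101: A-exp=+4, loops=3, term = A^4 * d^2
  state 0110: A-exp=+0, loops=1, term = A^0 * d^0
  state 0111: A-exp=+2, loops=2, term = A^2 * d^1
  state 1000: A-exp=-2, loops=2, term = A^-2 * d^1
  state 1001: A-exp=+0, loops=1, term = A^0 * d^0
  state 1010: A-exp=-4, loops=3, term = A^-4 * d^2
  state 1011: A-exp=-2, loops=2, term = A^-2 * d^1
  state 1100: A-exp=+0, loops=1, term = A^0 * d^0
  state 1101: A-exp=+2, loops=2, term = A^2 * d^1
  state 1110: A-exp=-2, loops=2, term = A^-2 * d^1
  state 1111: A-exp=+0, loops=1, term = A^0 * d^0
Collect the terms by A-exponent (count of states per loop number):
Powers of d = -A^2 - A^-2: d^2 = A^4 + 2 + A^-4.
  A^4 * (d^2) = A^8 + 2*A^4 + 1
  A^2 * (4*d) = -4*A^4 - 4
  A^0 * (5 + d^2) = A^4 + 7 + A^-4
  A^-2 * (4*d) = -4 - 4*A^-4
  A^-4 * (d^2) = 1 + 2*A^-4 + A^-8
Summing the groups: <K> = A^8 - A^4 + 1 - A^-4 + A^-8

Answer: A^8 - A^4 + 1 - A^-4 + A^-8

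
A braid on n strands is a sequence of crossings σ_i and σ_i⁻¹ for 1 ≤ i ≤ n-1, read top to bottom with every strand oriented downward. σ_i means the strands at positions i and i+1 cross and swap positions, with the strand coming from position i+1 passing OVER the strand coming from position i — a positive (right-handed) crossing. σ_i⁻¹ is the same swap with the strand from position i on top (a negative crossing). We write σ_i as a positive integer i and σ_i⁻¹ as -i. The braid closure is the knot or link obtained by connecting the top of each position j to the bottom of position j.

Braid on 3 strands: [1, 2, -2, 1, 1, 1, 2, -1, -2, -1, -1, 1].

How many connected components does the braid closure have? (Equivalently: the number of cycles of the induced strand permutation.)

Track the strand permutation on 3 strands, starting from identity.
  step 1: s1 swaps positions 1,2 -> [2 1 3]
  step 2: s2 swaps positions 2,3 -> [2 3 1]
  step 3: s2^-1 swaps positions 2,3 -> [2 1 3]
  step 4: s1 swaps positions 1,2 -> [1 2 3]
  step 5: s1 swaps positions 1,2 -> [2 1 3]
  step 6: s1 swaps positions 1,2 -> [1 2 3]
  step 7: s2 swaps positions 2,3 -> [1 3 2]
  step 8: s1^-1 swaps positions 1,2 -> [3 1 2]
  step 9: s2^-1 swaps positions 2,3 -> [3 2 1]
  step 10: s1^-1 swaps positions 1,2 -> [2 3 1]
  step 11: s1^-1 swaps positions 1,2 -> [3 2 1]
  step 12: s1 swaps positions 1,2 -> [2 3 1]
Final permutation (position -> original strand): [2 3 1]
Closure components = cycle count of this permutation = 1.

Answer: 1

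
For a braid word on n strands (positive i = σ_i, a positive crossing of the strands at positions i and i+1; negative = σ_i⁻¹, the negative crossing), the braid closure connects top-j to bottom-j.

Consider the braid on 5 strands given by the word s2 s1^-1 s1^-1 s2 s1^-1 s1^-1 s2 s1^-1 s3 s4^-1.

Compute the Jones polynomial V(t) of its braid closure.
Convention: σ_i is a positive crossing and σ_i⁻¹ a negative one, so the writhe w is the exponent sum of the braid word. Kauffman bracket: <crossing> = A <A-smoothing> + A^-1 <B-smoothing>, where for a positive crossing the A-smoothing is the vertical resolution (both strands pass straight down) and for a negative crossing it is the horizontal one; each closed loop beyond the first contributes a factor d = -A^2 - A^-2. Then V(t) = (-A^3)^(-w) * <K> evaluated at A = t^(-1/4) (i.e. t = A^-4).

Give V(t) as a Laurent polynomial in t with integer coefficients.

-t^2 + 3*t - 4 + 6*t^-1 - 6*t^-2 + 6*t^-3 - 5*t^-4 + 3*t^-5 - t^-6

Derivation:
The presented braid s2 s1^-1 s1^-1 s2 s1^-1 s1^-1 s2 s1^-1 s3 s4^-1 on 5 strands reduces by inverse Markov moves (closure unchanged at each step):
  Destabilize: the word has the form β·s4^-1 where s4^-1 occurs only as the final letter (β ∈ B_4); drop it and the last strand → 4 strands.
  Destabilize: the word has the form β·s3 where s3 occurs only as the final letter (β ∈ B_3); drop it and the last strand → 3 strands.
Reduced to β = s2 s1^-1 s1^-1 s2 s1^-1 s1^-1 s2 s1^-1 on 3 strands, 8 crossings.
Compute on β:
Braid: s2 s1^-1 s1^-1 s2 s1^-1 s1^-1 s2 s1^-1 on 3 strands, 8 crossings.
Writhe w = (#positive) - (#negative) = 3 - 5 = -2.
State-sum expansion of <K>. There are 2^8 = 256 states.
For each crossing: s=0 is the vertical smoothing, s=1 horizontal. Crossing k contributes A^(sign_k * (1 - 2*s_k)); loop factor d = -A^2 - A^-2.
Tabulate the states by total A-exponent and number of loops L (A-exp: L × count):
  A^8: L=6 ×1
  A^6: L=5 ×8
  A^4: L=4 ×28
  A^2: L=3 ×55, L=5 ×1
  A^0: L=2 ×63, L=4 ×7
  A^-2: L=1 ×35, L=3 ×21
  A^-4: L=2 ×26, L=4 ×2
  A^-6: L=3 ×8
  A^-8: L=4 ×1
Each group contributes A^e * Σ count * d^(L-1):
Powers of d = -A^2 - A^-2: d^2 = A^4 + 2 + A^-4; d^3 = -A^6 - 3*A^2 - 3*A^-2 - A^-6; d^4 = A^8 + 4*A^4 + 6 + 4*A^-4 + A^-8; d^5 = -A^10 - 5*A^6 - 10*A^2 - 10*A^-2 - 5*A^-6 - A^-10.
  A^8 * (d^5) = -A^18 - 5*A^14 - 10*A^10 - 10*A^6 - 5*A^2 - A^-2
  A^6 * (8*d^4) = 8*A^14 + 32*A^10 + 48*A^6 + 32*A^2 + 8*A^-2
  A^4 * (28*d^3) = -28*A^10 - 84*A^6 - 84*A^2 - 28*A^-2
  A^2 * (55*d^2 + d^4) = A^10 + 59*A^6 + 116*A^2 + 59*A^-2 + A^-6
  A^0 * (63*d + 7*d^3) = -7*A^6 - 84*A^2 - 84*A^-2 - 7*A^-6
  A^-2 * (35 + 21*d^2) = 21*A^2 + 77*A^-2 + 21*A^-6
  A^-4 * (26*d + 2*d^3) = -2*A^2 - 32*A^-2 - 32*A^-6 - 2*A^-10
  A^-6 * (8*d^2) = 8*A^-2 + 16*A^-6 + 8*A^-10
  A^-8 * (d^3) = -A^-2 - 3*A^-6 - 3*A^-10 - A^-14
Summing the groups: <K> = -A^18 + 3*A^14 - 5*A^10 + 6*A^6 - 6*A^2 + 6*A^-2 - 4*A^-6 + 3*A^-10 - A^-14
Normalise by the writhe: (-A^3)^(-w) = (-A^3)^(2) = A^6, so f(A) = A^6 * <K> = -A^24 + 3*A^20 - 5*A^16 + 6*A^12 - 6*A^8 + 6*A^4 - 4 + 3*A^-4 - A^-8.
Substitute A = t^(-1/4), i.e. A^e → t^(-e/4): V(t) = -t^2 + 3*t - 4 + 6*t^-1 - 6*t^-2 + 6*t^-3 - 5*t^-4 + 3*t^-5 - t^-6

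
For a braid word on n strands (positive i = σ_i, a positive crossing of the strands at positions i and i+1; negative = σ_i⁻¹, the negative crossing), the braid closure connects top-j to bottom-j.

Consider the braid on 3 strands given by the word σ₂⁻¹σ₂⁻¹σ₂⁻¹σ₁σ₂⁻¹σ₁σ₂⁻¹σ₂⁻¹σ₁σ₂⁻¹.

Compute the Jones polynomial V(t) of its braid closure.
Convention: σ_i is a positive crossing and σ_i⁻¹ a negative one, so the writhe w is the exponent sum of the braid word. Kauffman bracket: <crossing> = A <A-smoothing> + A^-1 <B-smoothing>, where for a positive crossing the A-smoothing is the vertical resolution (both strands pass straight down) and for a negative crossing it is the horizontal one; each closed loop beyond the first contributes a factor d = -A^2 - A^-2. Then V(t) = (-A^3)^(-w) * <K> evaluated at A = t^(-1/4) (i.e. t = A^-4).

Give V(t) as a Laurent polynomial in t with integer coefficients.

-t + 3 - 4*t^-1 + 7*t^-2 - 8*t^-3 + 9*t^-4 - 9*t^-5 + 7*t^-6 - 5*t^-7 + 3*t^-8 - t^-9

Derivation:
Braid: s2^-1 s2^-1 s2^-1 s1 s2^-1 s1 s2^-1 s2^-1 s1 s2^-1 on 3 strands, 10 crossings.
Writhe w = (#positive) - (#negative) = 3 - 7 = -4.
State-sum expansion of <K>. There are 2^10 = 1024 states.
For each crossing: s=0 is the vertical smoothing, s=1 horizontal. Crossing k contributes A^(sign_k * (1 - 2*s_k)); loop factor d = -A^2 - A^-2.
Tabulate the states by total A-exponent and number of loops L (A-exp: L × count):
  A^10: L=8 ×1
  A^8: L=7 ×10
  A^6: L=6 ×45
  A^4: L=5 ×119, L=7 ×1
  A^2: L=4 ×202, L=6 ×8
  A^0: L=3 ×224, L=5 ×28
  A^-2: L=2 ×156, L=4 ×53, L=6 ×1
  A^-4: L=1 ×57, L=3 ×59, L=5 ×4
  A^-6: L=2 ×38, L=4 ×7
  A^-8: L=3 ×10
  A^-10: L=4 ×1
Each group contributes A^e * Σ count * d^(L-1):
Powers of d = -A^2 - A^-2: d^2 = A^4 + 2 + A^-4; d^3 = -A^6 - 3*A^2 - 3*A^-2 - A^-6; d^4 = A^8 + 4*A^4 + 6 + 4*A^-4 + A^-8; d^5 = -A^10 - 5*A^6 - 10*A^2 - 10*A^-2 - 5*A^-6 - A^-10; d^6 = A^12 + 6*A^8 + 15*A^4 + 20 + 15*A^-4 + 6*A^-8 + A^-12; d^7 = -A^14 - 7*A^10 - 21*A^6 - 35*A^2 - 35*A^-2 - 21*A^-6 - 7*A^-10 - A^-14.
  A^10 * (d^7) = -A^24 - 7*A^20 - 21*A^16 - 35*A^12 - 35*A^8 - 21*A^4 - 7 - A^-4
  A^8 * (10*d^6) = 10*A^20 + 60*A^16 + 150*A^12 + 200*A^8 + 150*A^4 + 60 + 10*A^-4
  A^6 * (45*d^5) = -45*A^16 - 225*A^12 - 450*A^8 - 450*A^4 - 225 - 45*A^-4
  A^4 * (119*d^4 + d^6) = A^16 + 125*A^12 + 491*A^8 + 734*A^4 + 491 + 125*A^-4 + A^-8
  A^2 * (202*d^3 + 8*d^5) = -8*A^12 - 242*A^8 - 686*A^4 - 686 - 242*A^-4 - 8*A^-8
  A^0 * (224*d^2 + 28*d^4) = 28*A^8 + 336*A^4 + 616 + 336*A^-4 + 28*A^-8
  A^-2 * (156*d + 53*d^3 + d^5) = -A^8 - 58*A^4 - 325 - 325*A^-4 - 58*A^-8 - A^-12
  A^-4 * (57 + 59*d^2 + 4*d^4) = 4*A^4 + 75 + 199*A^-4 + 75*A^-8 + 4*A^-12
  A^-6 * (38*d + 7*d^3) = -7 - 59*A^-4 - 59*A^-8 - 7*A^-12
  A^-8 * (10*d^2) = 10*A^-4 + 20*A^-8 + 10*A^-12
  A^-10 * (d^3) = -A^-4 - 3*A^-8 - 3*A^-12 - A^-16
Summing the groups: <K> = -A^24 + 3*A^20 - 5*A^16 + 7*A^12 - 9*A^8 + 9*A^4 - 8 + 7*A^-4 - 4*A^-8 + 3*A^-12 - A^-16
Normalise by the writhe: (-A^3)^(-w) = (-A^3)^(4) = A^12, so f(A) = A^12 * <K> = -A^36 + 3*A^32 - 5*A^28 + 7*A^24 - 9*A^20 + 9*A^16 - 8*A^12 + 7*A^8 - 4*A^4 + 3 - A^-4.
Substitute A = t^(-1/4), i.e. A^e → t^(-e/4): V(t) = -t + 3 - 4*t^-1 + 7*t^-2 - 8*t^-3 + 9*t^-4 - 9*t^-5 + 7*t^-6 - 5*t^-7 + 3*t^-8 - t^-9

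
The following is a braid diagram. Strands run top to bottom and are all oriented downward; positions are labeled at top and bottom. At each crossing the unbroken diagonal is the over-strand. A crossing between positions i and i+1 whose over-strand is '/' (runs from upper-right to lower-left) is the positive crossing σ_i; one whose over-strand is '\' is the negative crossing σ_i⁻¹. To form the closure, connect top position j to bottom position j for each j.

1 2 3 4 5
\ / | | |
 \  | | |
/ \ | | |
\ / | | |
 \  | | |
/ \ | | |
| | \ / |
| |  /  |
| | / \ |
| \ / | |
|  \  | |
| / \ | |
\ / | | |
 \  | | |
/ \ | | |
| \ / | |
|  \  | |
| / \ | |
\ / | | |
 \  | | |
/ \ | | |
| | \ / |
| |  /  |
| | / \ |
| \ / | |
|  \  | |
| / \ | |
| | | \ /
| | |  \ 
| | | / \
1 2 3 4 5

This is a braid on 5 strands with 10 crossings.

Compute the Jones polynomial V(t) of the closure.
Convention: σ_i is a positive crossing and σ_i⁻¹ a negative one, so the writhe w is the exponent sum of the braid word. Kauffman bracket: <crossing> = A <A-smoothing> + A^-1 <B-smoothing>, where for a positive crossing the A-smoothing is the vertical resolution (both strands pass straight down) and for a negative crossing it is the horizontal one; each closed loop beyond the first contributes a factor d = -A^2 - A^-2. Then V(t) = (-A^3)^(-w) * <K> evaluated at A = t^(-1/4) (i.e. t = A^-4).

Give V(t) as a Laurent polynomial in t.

Reading the diagram top to bottom ('/'-over between positions i,i+1 = s_i, '\'-over = s_i^-1): braid word = s1^-1 s1^-1 s3 s2^-1 s1^-1 s2^-1 s1^-1 s3 s2^-1 s4^-1.
The presented braid s1^-1 s1^-1 s3 s2^-1 s1^-1 s2^-1 s1^-1 s3 s2^-1 s4^-1 on 5 strands reduces by inverse Markov moves (closure unchanged at each step):
  Destabilize: the word has the form β·s4^-1 where s4^-1 occurs only as the final letter (β ∈ B_4); drop it and the last strand → 4 strands.
Reduced to β = s1^-1 s1^-1 s3 s2^-1 s1^-1 s2^-1 s1^-1 s3 s2^-1 on 4 strands, 9 crossings.
Compute on β:
Braid: s1^-1 s1^-1 s3 s2^-1 s1^-1 s2^-1 s1^-1 s3 s2^-1 on 4 strands, 9 crossings.
Writhe w = (#positive) - (#negative) = 2 - 7 = -5.
Computing the Kauffman bracket via state sum. There are 2^9 = 512 states.
Each crossing splits two ways (0=vertical, 1=horizontal). The state's weight is A^(#A-smoothings - #B-smoothings) * d^(loops - 1).
Tabulate the states by total A-exponent and number of loops L (A-exp: L × count):
  A^9: L=3 ×1
  A^7: L=2 ×4, L=4 ×5
  A^5: L=1 ×4, L=3 ×26, L=5 ×6
  A^3: L=2 ×43, L=4 ×40, L=6 ×1
  A^1: L=1 ×23, L=3 ×92, L=5 ×11
  A^-1: L=2 ×91, L=4 ×34, L=6 ×1
  A^-3: L=1 ×32, L=3 ×48, L=5 ×4
  A^-5: L=2 ×28, L=4 ×8
  A^-7: L=3 ×9
  A^-9: L=4 ×1
Each group contributes A^e * Σ count * d^(L-1):
Powers of d = -A^2 - A^-2: d^2 = A^4 + 2 + A^-4; d^3 = -A^6 - 3*A^2 - 3*A^-2 - A^-6; d^4 = A^8 + 4*A^4 + 6 + 4*A^-4 + A^-8; d^5 = -A^10 - 5*A^6 - 10*A^2 - 10*A^-2 - 5*A^-6 - A^-10.
  A^9 * (d^2) = A^13 + 2*A^9 + A^5
  A^7 * (4*d + 5*d^3) = -5*A^13 - 19*A^9 - 19*A^5 - 5*A
  A^5 * (4 + 26*d^2 + 6*d^4) = 6*A^13 + 50*A^9 + 92*A^5 + 50*A + 6*A^-3
  A^3 * (43*d + 40*d^3 + d^5) = -A^13 - 45*A^9 - 173*A^5 - 173*A - 45*A^-3 - A^-7
  A^1 * (23 + 92*d^2 + 11*d^4) = 11*A^9 + 136*A^5 + 273*A + 136*A^-3 + 11*A^-7
  A^-1 * (91*d + 34*d^3 + d^5) = -A^9 - 39*A^5 - 203*A - 203*A^-3 - 39*A^-7 - A^-11
  A^-3 * (32 + 48*d^2 + 4*d^4) = 4*A^5 + 64*A + 152*A^-3 + 64*A^-7 + 4*A^-11
  A^-5 * (28*d + 8*d^3) = -8*A - 52*A^-3 - 52*A^-7 - 8*A^-11
  A^-7 * (9*d^2) = 9*A^-3 + 18*A^-7 + 9*A^-11
  A^-9 * (d^3) = -A^-3 - 3*A^-7 - 3*A^-11 - A^-15
Summing the groups: <K> = A^13 - 2*A^9 + 2*A^5 - 2*A + 2*A^-3 - 2*A^-7 + A^-11 - A^-15
Normalise by the writhe: (-A^3)^(-w) = (-A^3)^(5) = -A^15, so f(A) = -A^15 * <K> = -A^28 + 2*A^24 - 2*A^20 + 2*A^16 - 2*A^12 + 2*A^8 - A^4 + 1.
Substitute A = t^(-1/4), i.e. A^e → t^(-e/4): V(t) = 1 - t^-1 + 2*t^-2 - 2*t^-3 + 2*t^-4 - 2*t^-5 + 2*t^-6 - t^-7

Answer: 1 - t^-1 + 2*t^-2 - 2*t^-3 + 2*t^-4 - 2*t^-5 + 2*t^-6 - t^-7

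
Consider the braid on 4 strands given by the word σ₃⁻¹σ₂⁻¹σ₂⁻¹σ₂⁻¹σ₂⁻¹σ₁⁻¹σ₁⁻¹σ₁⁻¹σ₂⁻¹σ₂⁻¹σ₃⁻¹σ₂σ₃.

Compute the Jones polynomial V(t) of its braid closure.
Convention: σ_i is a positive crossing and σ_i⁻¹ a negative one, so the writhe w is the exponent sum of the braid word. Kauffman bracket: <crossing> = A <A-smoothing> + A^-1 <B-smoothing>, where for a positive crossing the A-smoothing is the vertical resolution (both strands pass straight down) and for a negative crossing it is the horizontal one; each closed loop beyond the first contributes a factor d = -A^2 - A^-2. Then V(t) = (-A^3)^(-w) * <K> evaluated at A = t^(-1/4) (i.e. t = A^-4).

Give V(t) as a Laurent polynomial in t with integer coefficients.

t^-3 + 2*t^-5 - 2*t^-6 + 2*t^-7 - 3*t^-8 + 2*t^-9 - 2*t^-10 + t^-11

Derivation:
The presented braid s3^-1 s2^-1 s2^-1 s2^-1 s2^-1 s1^-1 s1^-1 s1^-1 s2^-1 s2^-1 s3^-1 s2 s3 on 4 strands reduces by inverse Markov moves (closure unchanged at each step):
  Deconjugate: the word is γ·β·γ⁻¹ with γ = s3^-1 s2^-1 (prefix) and γ⁻¹ = s2 s3 (suffix); strip both.
  Destabilize: the word has the form β·s3^-1 where s3^-1 occurs only as the final letter (β ∈ B_3); drop it and the last strand → 3 strands.
Reduced to β = s2^-1 s2^-1 s2^-1 s1^-1 s1^-1 s1^-1 s2^-1 s2^-1 on 3 strands, 8 crossings.
Compute on β:
Braid: s2^-1 s2^-1 s2^-1 s1^-1 s1^-1 s1^-1 s2^-1 s2^-1 on 3 strands, 8 crossings.
Writhe w = (#positive) - (#negative) = 0 - 8 = -8.
Enumerate smoothing states for the bracket polynomial. There are 2^8 = 256 states.
For each crossing: s=0 is the vertical smoothing, s=1 horizontal. Crossing k contributes A^(sign_k * (1 - 2*s_k)); loop factor d = -A^2 - A^-2.
Tabulate the states by total A-exponent and number of loops L (A-exp: L × count):
  A^8: L=7 ×1
  A^6: L=6 ×8
  A^4: L=5 ×28
  A^2: L=4 ×55, L=6 ×1
  A^0: L=3 ×65, L=5 ×5
  A^-2: L=2 ×45, L=4 ×11
  A^-4: L=1 ×15, L=3 ×13
  A^-6: L=2 ×8
  A^-8: L=3 ×1
Each group contributes A^e * Σ count * d^(L-1):
Powers of d = -A^2 - A^-2: d^2 = A^4 + 2 + A^-4; d^3 = -A^6 - 3*A^2 - 3*A^-2 - A^-6; d^4 = A^8 + 4*A^4 + 6 + 4*A^-4 + A^-8; d^5 = -A^10 - 5*A^6 - 10*A^2 - 10*A^-2 - 5*A^-6 - A^-10; d^6 = A^12 + 6*A^8 + 15*A^4 + 20 + 15*A^-4 + 6*A^-8 + A^-12.
  A^8 * (d^6) = A^20 + 6*A^16 + 15*A^12 + 20*A^8 + 15*A^4 + 6 + A^-4
  A^6 * (8*d^5) = -8*A^16 - 40*A^12 - 80*A^8 - 80*A^4 - 40 - 8*A^-4
  A^4 * (28*d^4) = 28*A^12 + 112*A^8 + 168*A^4 + 112 + 28*A^-4
  A^2 * (55*d^3 + d^5) = -A^12 - 60*A^8 - 175*A^4 - 175 - 60*A^-4 - A^-8
  A^0 * (65*d^2 + 5*d^4) = 5*A^8 + 85*A^4 + 160 + 85*A^-4 + 5*A^-8
  A^-2 * (45*d + 11*d^3) = -11*A^4 - 78 - 78*A^-4 - 11*A^-8
  A^-4 * (15 + 13*d^2) = 13 + 41*A^-4 + 13*A^-8
  A^-6 * (8*d) = -8*A^-4 - 8*A^-8
  A^-8 * (d^2) = A^-4 + 2*A^-8 + A^-12
Summing the groups: <K> = A^20 - 2*A^16 + 2*A^12 - 3*A^8 + 2*A^4 - 2 + 2*A^-4 + A^-12
Normalise by the writhe: (-A^3)^(-w) = (-A^3)^(8) = A^24, so f(A) = A^24 * <K> = A^44 - 2*A^40 + 2*A^36 - 3*A^32 + 2*A^28 - 2*A^24 + 2*A^20 + A^12.
Substitute A = t^(-1/4), i.e. A^e → t^(-e/4): V(t) = t^-3 + 2*t^-5 - 2*t^-6 + 2*t^-7 - 3*t^-8 + 2*t^-9 - 2*t^-10 + t^-11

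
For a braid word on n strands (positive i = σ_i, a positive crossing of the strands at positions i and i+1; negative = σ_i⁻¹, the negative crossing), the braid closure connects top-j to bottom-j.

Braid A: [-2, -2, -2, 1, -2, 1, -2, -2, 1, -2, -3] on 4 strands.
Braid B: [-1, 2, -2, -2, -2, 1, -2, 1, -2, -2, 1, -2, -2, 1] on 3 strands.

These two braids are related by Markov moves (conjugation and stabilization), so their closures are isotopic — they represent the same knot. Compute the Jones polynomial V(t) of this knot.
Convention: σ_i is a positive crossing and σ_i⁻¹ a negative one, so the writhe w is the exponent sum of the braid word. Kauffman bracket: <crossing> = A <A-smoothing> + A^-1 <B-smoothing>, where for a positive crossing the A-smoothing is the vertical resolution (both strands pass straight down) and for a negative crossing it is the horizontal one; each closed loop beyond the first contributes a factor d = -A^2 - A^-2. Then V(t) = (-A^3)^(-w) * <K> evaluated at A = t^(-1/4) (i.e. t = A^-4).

-t + 3 - 4*t^-1 + 7*t^-2 - 8*t^-3 + 9*t^-4 - 9*t^-5 + 7*t^-6 - 5*t^-7 + 3*t^-8 - t^-9

Derivation:
Markov-equivalent braids have isotopic closures, hence identical knot invariants. Strip the Markov moves from each word to reach a common short braid β, then compute V(t) once on β.
Braid A: s2^-1 s2^-1 s2^-1 s1 s2^-1 s1 s2^-1 s2^-1 s1 s2^-1 s3^-1 on 4 strands reduces by inverse Markov moves (closure unchanged at each step):
  Destabilize: the word has the form β·s3^-1 where s3^-1 occurs only as the final letter (β ∈ B_3); drop it and the last strand → 3 strands.
Reduced to β = s2^-1 s2^-1 s2^-1 s1 s2^-1 s1 s2^-1 s2^-1 s1 s2^-1 on 3 strands, 10 crossings.
Braid B: s1^-1 s2 s2^-1 s2^-1 s2^-1 s1 s2^-1 s1 s2^-1 s2^-1 s1 s2^-1 s2^-1 s1 on 3 strands reduces by inverse Markov moves (closure unchanged at each step):
  Deconjugate: the word is γ·β·γ⁻¹ with γ = s1^-1 s2 (prefix) and γ⁻¹ = s2^-1 s1 (suffix); strip both.
Reduced to β = s2^-1 s2^-1 s2^-1 s1 s2^-1 s1 s2^-1 s2^-1 s1 s2^-1 on 3 strands, 10 crossings.
Both give the same β = s2^-1 s2^-1 s2^-1 s1 s2^-1 s1 s2^-1 s2^-1 s1 s2^-1 on 3 strands, so one state sum suffices:
Braid: s2^-1 s2^-1 s2^-1 s1 s2^-1 s1 s2^-1 s2^-1 s1 s2^-1 on 3 strands, 10 crossings.
Writhe w = (#positive) - (#negative) = 3 - 7 = -4.
Enumerate smoothing states for the bracket polynomial. There are 2^10 = 1024 states.
Each crossing splits two ways (0=vertical, 1=horizontal). The state's weight is A^(#A-smoothings - #B-smoothings) * d^(loops - 1).
Tabulate the states by total A-exponent and number of loops L (A-exp: L × count):
  A^10: L=8 ×1
  A^8: L=7 ×10
  A^6: L=6 ×45
  A^4: L=5 ×119, L=7 ×1
  A^2: L=4 ×202, L=6 ×8
  A^0: L=3 ×224, L=5 ×28
  A^-2: L=2 ×156, L=4 ×53, L=6 ×1
  A^-4: L=1 ×57, L=3 ×59, L=5 ×4
  A^-6: L=2 ×38, L=4 ×7
  A^-8: L=3 ×10
  A^-10: L=4 ×1
Each group contributes A^e * Σ count * d^(L-1):
Powers of d = -A^2 - A^-2: d^2 = A^4 + 2 + A^-4; d^3 = -A^6 - 3*A^2 - 3*A^-2 - A^-6; d^4 = A^8 + 4*A^4 + 6 + 4*A^-4 + A^-8; d^5 = -A^10 - 5*A^6 - 10*A^2 - 10*A^-2 - 5*A^-6 - A^-10; d^6 = A^12 + 6*A^8 + 15*A^4 + 20 + 15*A^-4 + 6*A^-8 + A^-12; d^7 = -A^14 - 7*A^10 - 21*A^6 - 35*A^2 - 35*A^-2 - 21*A^-6 - 7*A^-10 - A^-14.
  A^10 * (d^7) = -A^24 - 7*A^20 - 21*A^16 - 35*A^12 - 35*A^8 - 21*A^4 - 7 - A^-4
  A^8 * (10*d^6) = 10*A^20 + 60*A^16 + 150*A^12 + 200*A^8 + 150*A^4 + 60 + 10*A^-4
  A^6 * (45*d^5) = -45*A^16 - 225*A^12 - 450*A^8 - 450*A^4 - 225 - 45*A^-4
  A^4 * (119*d^4 + d^6) = A^16 + 125*A^12 + 491*A^8 + 734*A^4 + 491 + 125*A^-4 + A^-8
  A^2 * (202*d^3 + 8*d^5) = -8*A^12 - 242*A^8 - 686*A^4 - 686 - 242*A^-4 - 8*A^-8
  A^0 * (224*d^2 + 28*d^4) = 28*A^8 + 336*A^4 + 616 + 336*A^-4 + 28*A^-8
  A^-2 * (156*d + 53*d^3 + d^5) = -A^8 - 58*A^4 - 325 - 325*A^-4 - 58*A^-8 - A^-12
  A^-4 * (57 + 59*d^2 + 4*d^4) = 4*A^4 + 75 + 199*A^-4 + 75*A^-8 + 4*A^-12
  A^-6 * (38*d + 7*d^3) = -7 - 59*A^-4 - 59*A^-8 - 7*A^-12
  A^-8 * (10*d^2) = 10*A^-4 + 20*A^-8 + 10*A^-12
  A^-10 * (d^3) = -A^-4 - 3*A^-8 - 3*A^-12 - A^-16
Summing the groups: <K> = -A^24 + 3*A^20 - 5*A^16 + 7*A^12 - 9*A^8 + 9*A^4 - 8 + 7*A^-4 - 4*A^-8 + 3*A^-12 - A^-16
Normalise by the writhe: (-A^3)^(-w) = (-A^3)^(4) = A^12, so f(A) = A^12 * <K> = -A^36 + 3*A^32 - 5*A^28 + 7*A^24 - 9*A^20 + 9*A^16 - 8*A^12 + 7*A^8 - 4*A^4 + 3 - A^-4.
Substitute A = t^(-1/4), i.e. A^e → t^(-e/4): V(t) = -t + 3 - 4*t^-1 + 7*t^-2 - 8*t^-3 + 9*t^-4 - 9*t^-5 + 7*t^-6 - 5*t^-7 + 3*t^-8 - t^-9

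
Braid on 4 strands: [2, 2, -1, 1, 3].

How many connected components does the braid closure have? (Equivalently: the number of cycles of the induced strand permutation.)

Track the strand permutation on 4 strands, starting from identity.
  step 1: s2 swaps positions 2,3 -> [1 3 2 4]
  step 2: s2 swaps positions 2,3 -> [1 2 3 4]
  step 3: s1^-1 swaps positions 1,2 -> [2 1 3 4]
  step 4: s1 swaps positions 1,2 -> [1 2 3 4]
  step 5: s3 swaps positions 3,4 -> [1 2 4 3]
Final permutation (position -> original strand): [1 2 4 3]
Closure components = cycle count of this permutation = 3.

Answer: 3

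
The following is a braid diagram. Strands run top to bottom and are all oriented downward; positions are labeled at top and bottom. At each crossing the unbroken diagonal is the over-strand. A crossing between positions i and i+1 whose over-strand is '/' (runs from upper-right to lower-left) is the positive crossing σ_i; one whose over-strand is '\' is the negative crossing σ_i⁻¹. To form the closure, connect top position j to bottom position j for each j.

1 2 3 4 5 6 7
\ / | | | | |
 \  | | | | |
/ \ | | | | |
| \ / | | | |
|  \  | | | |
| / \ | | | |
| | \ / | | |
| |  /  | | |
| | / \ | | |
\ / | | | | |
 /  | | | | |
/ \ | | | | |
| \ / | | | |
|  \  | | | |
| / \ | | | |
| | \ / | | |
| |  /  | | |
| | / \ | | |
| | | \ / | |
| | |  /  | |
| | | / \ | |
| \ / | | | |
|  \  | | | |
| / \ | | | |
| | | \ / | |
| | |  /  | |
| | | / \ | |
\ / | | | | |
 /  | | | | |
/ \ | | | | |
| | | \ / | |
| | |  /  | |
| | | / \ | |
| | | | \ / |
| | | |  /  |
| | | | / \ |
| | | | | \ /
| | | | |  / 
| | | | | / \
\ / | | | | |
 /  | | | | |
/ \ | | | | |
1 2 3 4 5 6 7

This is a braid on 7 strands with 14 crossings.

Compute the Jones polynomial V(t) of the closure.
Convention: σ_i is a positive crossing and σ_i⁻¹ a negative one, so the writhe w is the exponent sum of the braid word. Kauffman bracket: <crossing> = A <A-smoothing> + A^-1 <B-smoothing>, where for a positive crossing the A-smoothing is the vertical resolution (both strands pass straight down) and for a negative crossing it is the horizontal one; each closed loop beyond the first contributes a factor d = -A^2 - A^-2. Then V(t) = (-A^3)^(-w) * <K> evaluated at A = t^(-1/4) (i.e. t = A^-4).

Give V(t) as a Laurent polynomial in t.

-t^8 + 3*t^7 - 5*t^6 + 8*t^5 - 10*t^4 + 10*t^3 - 10*t^2 + 8*t - 4 + 3*t^-1 - t^-2

Derivation:
Reading the diagram top to bottom ('/'-over between positions i,i+1 = s_i, '\'-over = s_i^-1): braid word = s1^-1 s2^-1 s3 s1 s2^-1 s3 s4 s2^-1 s4 s1 s4 s5 s6 s1.
The presented braid s1^-1 s2^-1 s3 s1 s2^-1 s3 s4 s2^-1 s4 s1 s4 s5 s6 s1 on 7 strands reduces by inverse Markov moves (closure unchanged at each step):
  Deconjugate: the word is γ·β·γ⁻¹ with γ = s1^-1 (prefix) and γ⁻¹ = s1 (suffix); strip both.
  Destabilize: the word has the form β·s6 where s6 occurs only as the final letter (β ∈ B_6); drop it and the last strand → 6 strands.
  Destabilize: the word has the form β·s5 where s5 occurs only as the final letter (β ∈ B_5); drop it and the last strand → 5 strands.
Reduced to β = s2^-1 s3 s1 s2^-1 s3 s4 s2^-1 s4 s1 s4 on 5 strands, 10 crossings.
Compute on β:
Braid: s2^-1 s3 s1 s2^-1 s3 s4 s2^-1 s4 s1 s4 on 5 strands, 10 crossings.
Writhe w = (#positive) - (#negative) = 7 - 3 = 4.
Enumerate smoothing states for the bracket polynomial. There are 2^10 = 1024 states.
For each crossing: s=0 is the vertical smoothing, s=1 horizontal. Crossing k contributes A^(sign_k * (1 - 2*s_k)); loop factor d = -A^2 - A^-2.
Tabulate the states by total A-exponent and number of loops L (A-exp: L × count):
  A^10: L=6 ×1
  A^8: L=5 ×10
  A^6: L=4 ×42, L=6 ×3
  A^4: L=3 ×95, L=5 ×24, L=7 ×1
  A^2: L=2 ×117, L=4 ×86, L=6 ×7
  A^0: L=1 ×63, L=3 ×157, L=5 ×32
  A^-2: L=2 ×120, L=4 ×87, L=6 ×3
  A^-4: L=3 ×99, L=5 ×21
  A^-6: L=4 ×43, L=6 ×2
  A^-8: L=5 ×10
  A^-10: L=6 ×1
Each group contributes A^e * Σ count * d^(L-1):
Powers of d = -A^2 - A^-2: d^2 = A^4 + 2 + A^-4; d^3 = -A^6 - 3*A^2 - 3*A^-2 - A^-6; d^4 = A^8 + 4*A^4 + 6 + 4*A^-4 + A^-8; d^5 = -A^10 - 5*A^6 - 10*A^2 - 10*A^-2 - 5*A^-6 - A^-10; d^6 = A^12 + 6*A^8 + 15*A^4 + 20 + 15*A^-4 + 6*A^-8 + A^-12.
  A^10 * (d^5) = -A^20 - 5*A^16 - 10*A^12 - 10*A^8 - 5*A^4 - 1
  A^8 * (10*d^4) = 10*A^16 + 40*A^12 + 60*A^8 + 40*A^4 + 10
  A^6 * (42*d^3 + 3*d^5) = -3*A^16 - 57*A^12 - 156*A^8 - 156*A^4 - 57 - 3*A^-4
  A^4 * (95*d^2 + 24*d^4 + d^6) = A^16 + 30*A^12 + 206*A^8 + 354*A^4 + 206 + 30*A^-4 + A^-8
  A^2 * (117*d + 86*d^3 + 7*d^5) = -7*A^12 - 121*A^8 - 445*A^4 - 445 - 121*A^-4 - 7*A^-8
  A^0 * (63 + 157*d^2 + 32*d^4) = 32*A^8 + 285*A^4 + 569 + 285*A^-4 + 32*A^-8
  A^-2 * (120*d + 87*d^3 + 3*d^5) = -3*A^8 - 102*A^4 - 411 - 411*A^-4 - 102*A^-8 - 3*A^-12
  A^-4 * (99*d^2 + 21*d^4) = 21*A^4 + 183 + 324*A^-4 + 183*A^-8 + 21*A^-12
  A^-6 * (43*d^3 + 2*d^5) = -2*A^4 - 53 - 149*A^-4 - 149*A^-8 - 53*A^-12 - 2*A^-16
  A^-8 * (10*d^4) = 10 + 40*A^-4 + 60*A^-8 + 40*A^-12 + 10*A^-16
  A^-10 * (d^5) = -1 - 5*A^-4 - 10*A^-8 - 10*A^-12 - 5*A^-16 - A^-20
Summing the groups: <K> = -A^20 + 3*A^16 - 4*A^12 + 8*A^8 - 10*A^4 + 10 - 10*A^-4 + 8*A^-8 - 5*A^-12 + 3*A^-16 - A^-20
Normalise by the writhe: (-A^3)^(-w) = (-A^3)^(-4) = A^-12, so f(A) = A^-12 * <K> = -A^8 + 3*A^4 - 4 + 8*A^-4 - 10*A^-8 + 10*A^-12 - 10*A^-16 + 8*A^-20 - 5*A^-24 + 3*A^-28 - A^-32.
Substitute A = t^(-1/4), i.e. A^e → t^(-e/4): V(t) = -t^8 + 3*t^7 - 5*t^6 + 8*t^5 - 10*t^4 + 10*t^3 - 10*t^2 + 8*t - 4 + 3*t^-1 - t^-2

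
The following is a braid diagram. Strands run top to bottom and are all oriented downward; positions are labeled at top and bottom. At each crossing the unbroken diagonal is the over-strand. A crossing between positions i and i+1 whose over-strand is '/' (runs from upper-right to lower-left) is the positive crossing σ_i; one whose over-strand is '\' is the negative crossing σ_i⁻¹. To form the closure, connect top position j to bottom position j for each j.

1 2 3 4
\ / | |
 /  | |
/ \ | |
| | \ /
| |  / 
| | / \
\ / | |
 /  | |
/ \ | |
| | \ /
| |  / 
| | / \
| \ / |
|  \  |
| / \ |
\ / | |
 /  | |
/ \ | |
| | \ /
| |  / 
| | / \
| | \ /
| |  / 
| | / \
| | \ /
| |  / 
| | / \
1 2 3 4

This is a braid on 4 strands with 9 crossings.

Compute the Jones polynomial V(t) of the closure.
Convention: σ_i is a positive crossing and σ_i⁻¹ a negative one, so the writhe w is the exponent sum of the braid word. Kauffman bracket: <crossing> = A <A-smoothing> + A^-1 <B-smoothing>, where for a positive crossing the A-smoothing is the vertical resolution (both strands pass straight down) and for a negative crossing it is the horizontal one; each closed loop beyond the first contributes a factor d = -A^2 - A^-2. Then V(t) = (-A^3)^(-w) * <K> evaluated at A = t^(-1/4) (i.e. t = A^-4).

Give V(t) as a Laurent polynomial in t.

t^11 - 2*t^10 + 2*t^9 - 3*t^8 + 2*t^7 - 2*t^6 + 2*t^5 + t^3

Derivation:
Reading the diagram top to bottom ('/'-over between positions i,i+1 = s_i, '\'-over = s_i^-1): braid word = s1 s3 s1 s3 s2^-1 s1 s3 s3 s3.
Braid: s1 s3 s1 s3 s2^-1 s1 s3 s3 s3 on 4 strands, 9 crossings.
Writhe w = (#positive) - (#negative) = 8 - 1 = 7.
State-sum expansion of <K>. There are 2^9 = 512 states.
Each crossing splits two ways (0=vertical, 1=horizontal). The state's weight is A^(#A-smoothings - #B-smoothings) * d^(loops - 1).
Tabulate the states by total A-exponent and number of loops L (A-exp: L × count):
  A^9: L=3 ×1
  A^7: L=2 ×8, L=4 ×1
  A^5: L=1 ×15, L=3 ×21
  A^3: L=2 ×60, L=4 ×24
  A^1: L=3 ×110, L=5 ×16
  A^-1: L=4 ×120, L=6 ×6
  A^-3: L=5 ×83, L=7 ×1
  A^-5: L=6 ×36
  A^-7: L=7 ×9
  A^-9: L=8 ×1
Each group contributes A^e * Σ count * d^(L-1):
Powers of d = -A^2 - A^-2: d^2 = A^4 + 2 + A^-4; d^3 = -A^6 - 3*A^2 - 3*A^-2 - A^-6; d^4 = A^8 + 4*A^4 + 6 + 4*A^-4 + A^-8; d^5 = -A^10 - 5*A^6 - 10*A^2 - 10*A^-2 - 5*A^-6 - A^-10; d^6 = A^12 + 6*A^8 + 15*A^4 + 20 + 15*A^-4 + 6*A^-8 + A^-12; d^7 = -A^14 - 7*A^10 - 21*A^6 - 35*A^2 - 35*A^-2 - 21*A^-6 - 7*A^-10 - A^-14.
  A^9 * (d^2) = A^13 + 2*A^9 + A^5
  A^7 * (8*d + d^3) = -A^13 - 11*A^9 - 11*A^5 - A
  A^5 * (15 + 21*d^2) = 21*A^9 + 57*A^5 + 21*A
  A^3 * (60*d + 24*d^3) = -24*A^9 - 132*A^5 - 132*A - 24*A^-3
  A^1 * (110*d^2 + 16*d^4) = 16*A^9 + 174*A^5 + 316*A + 174*A^-3 + 16*A^-7
  A^-1 * (120*d^3 + 6*d^5) = -6*A^9 - 150*A^5 - 420*A - 420*A^-3 - 150*A^-7 - 6*A^-11
  A^-3 * (83*d^4 + d^6) = A^9 + 89*A^5 + 347*A + 518*A^-3 + 347*A^-7 + 89*A^-11 + A^-15
  A^-5 * (36*d^5) = -36*A^5 - 180*A - 360*A^-3 - 360*A^-7 - 180*A^-11 - 36*A^-15
  A^-7 * (9*d^6) = 9*A^5 + 54*A + 135*A^-3 + 180*A^-7 + 135*A^-11 + 54*A^-15 + 9*A^-19
  A^-9 * (d^7) = -A^5 - 7*A - 21*A^-3 - 35*A^-7 - 35*A^-11 - 21*A^-15 - 7*A^-19 - A^-23
Summing the groups: <K> = -A^9 - 2*A + 2*A^-3 - 2*A^-7 + 3*A^-11 - 2*A^-15 + 2*A^-19 - A^-23
Normalise by the writhe: (-A^3)^(-w) = (-A^3)^(-7) = -A^-21, so f(A) = -A^-21 * <K> = A^-12 + 2*A^-20 - 2*A^-24 + 2*A^-28 - 3*A^-32 + 2*A^-36 - 2*A^-40 + A^-44.
Substitute A = t^(-1/4), i.e. A^e → t^(-e/4): V(t) = t^11 - 2*t^10 + 2*t^9 - 3*t^8 + 2*t^7 - 2*t^6 + 2*t^5 + t^3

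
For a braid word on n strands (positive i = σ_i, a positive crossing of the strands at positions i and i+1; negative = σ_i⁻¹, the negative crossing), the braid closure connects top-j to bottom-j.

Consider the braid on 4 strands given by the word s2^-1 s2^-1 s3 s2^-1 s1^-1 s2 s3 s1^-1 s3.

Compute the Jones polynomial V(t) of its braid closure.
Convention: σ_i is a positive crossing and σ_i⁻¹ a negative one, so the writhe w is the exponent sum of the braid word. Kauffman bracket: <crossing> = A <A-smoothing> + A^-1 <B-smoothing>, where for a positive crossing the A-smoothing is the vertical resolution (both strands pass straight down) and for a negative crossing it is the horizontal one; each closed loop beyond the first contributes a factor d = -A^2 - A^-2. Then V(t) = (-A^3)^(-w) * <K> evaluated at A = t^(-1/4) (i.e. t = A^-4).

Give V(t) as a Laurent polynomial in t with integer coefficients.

-t^3 + 2*t^2 - 3*t + 5 - 4*t^-1 + 4*t^-2 - 3*t^-3 + 2*t^-4 - t^-5

Derivation:
Braid: s2^-1 s2^-1 s3 s2^-1 s1^-1 s2 s3 s1^-1 s3 on 4 strands, 9 crossings.
Writhe w = (#positive) - (#negative) = 4 - 5 = -1.
State-sum expansion of <K>. There are 2^9 = 512 states.
Smooth each crossing (0=||, 1=⌣⌢); contribution A^(Σ sign_k(1-2s_k)) * d^(L-1).
Tabulate the states by total A-exponent and number of loops L (A-exp: L × count):
  A^9: L=5 ×1
  A^7: L=4 ×9
  A^5: L=3 ×32, L=5 ×4
  A^3: L=2 ×55, L=4 ×28, L=6 ×1
  A^1: L=1 ×39, L=3 ×77, L=5 ×10
  A^-1: L=2 ×87, L=4 ×38, L=6 ×1
  A^-3: L=1 ×14, L=3 ×64, L=5 ×6
  A^-5: L=2 ×17, L=4 ×19
  A^-7: L=3 ×7, L=5 ×2
  A^-9: L=4 ×1
Each group contributes A^e * Σ count * d^(L-1):
Powers of d = -A^2 - A^-2: d^2 = A^4 + 2 + A^-4; d^3 = -A^6 - 3*A^2 - 3*A^-2 - A^-6; d^4 = A^8 + 4*A^4 + 6 + 4*A^-4 + A^-8; d^5 = -A^10 - 5*A^6 - 10*A^2 - 10*A^-2 - 5*A^-6 - A^-10.
  A^9 * (d^4) = A^17 + 4*A^13 + 6*A^9 + 4*A^5 + A
  A^7 * (9*d^3) = -9*A^13 - 27*A^9 - 27*A^5 - 9*A
  A^5 * (32*d^2 + 4*d^4) = 4*A^13 + 48*A^9 + 88*A^5 + 48*A + 4*A^-3
  A^3 * (55*d + 28*d^3 + d^5) = -A^13 - 33*A^9 - 149*A^5 - 149*A - 33*A^-3 - A^-7
  A^1 * (39 + 77*d^2 + 10*d^4) = 10*A^9 + 117*A^5 + 253*A + 117*A^-3 + 10*A^-7
  A^-1 * (87*d + 38*d^3 + d^5) = -A^9 - 43*A^5 - 211*A - 211*A^-3 - 43*A^-7 - A^-11
  A^-3 * (14 + 64*d^2 + 6*d^4) = 6*A^5 + 88*A + 178*A^-3 + 88*A^-7 + 6*A^-11
  A^-5 * (17*d + 19*d^3) = -19*A - 74*A^-3 - 74*A^-7 - 19*A^-11
  A^-7 * (7*d^2 + 2*d^4) = 2*A + 15*A^-3 + 26*A^-7 + 15*A^-11 + 2*A^-15
  A^-9 * (d^3) = -A^-3 - 3*A^-7 - 3*A^-11 - A^-15
Summing the groups: <K> = A^17 - 2*A^13 + 3*A^9 - 4*A^5 + 4*A - 5*A^-3 + 3*A^-7 - 2*A^-11 + A^-15
Normalise by the writhe: (-A^3)^(-w) = (-A^3)^(1) = -A^3, so f(A) = -A^3 * <K> = -A^20 + 2*A^16 - 3*A^12 + 4*A^8 - 4*A^4 + 5 - 3*A^-4 + 2*A^-8 - A^-12.
Substitute A = t^(-1/4), i.e. A^e → t^(-e/4): V(t) = -t^3 + 2*t^2 - 3*t + 5 - 4*t^-1 + 4*t^-2 - 3*t^-3 + 2*t^-4 - t^-5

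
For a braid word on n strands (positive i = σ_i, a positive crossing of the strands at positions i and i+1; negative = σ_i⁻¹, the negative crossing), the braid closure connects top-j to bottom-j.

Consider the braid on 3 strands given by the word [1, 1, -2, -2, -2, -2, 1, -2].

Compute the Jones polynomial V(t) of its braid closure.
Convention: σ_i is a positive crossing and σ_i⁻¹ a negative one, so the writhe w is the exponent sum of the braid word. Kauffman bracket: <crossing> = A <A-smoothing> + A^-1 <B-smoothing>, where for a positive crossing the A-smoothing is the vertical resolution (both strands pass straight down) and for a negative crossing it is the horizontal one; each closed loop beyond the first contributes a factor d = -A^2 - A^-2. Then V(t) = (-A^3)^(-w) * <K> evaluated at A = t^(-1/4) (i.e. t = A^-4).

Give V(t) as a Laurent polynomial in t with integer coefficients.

Braid: s1 s1 s2^-1 s2^-1 s2^-1 s2^-1 s1 s2^-1 on 3 strands, 8 crossings.
Writhe w = (#positive) - (#negative) = 3 - 5 = -2.
Enumerate smoothing states for the bracket polynomial. There are 2^8 = 256 states.
Each crossing splits two ways (0=vertical, 1=horizontal). The state's weight is A^(#A-smoothings - #B-smoothings) * d^(loops - 1).
Tabulate the states by total A-exponent and number of loops L (A-exp: L × count):
  A^8: L=6 ×1
  A^6: L=5 ×8
  A^4: L=4 ×27, L=6 ×1
  A^2: L=3 ×48, L=5 ×8
  A^0: L=2 ×47, L=4 ×22, L=6 ×1
  A^-2: L=1 ×23, L=3 ×29, L=5 ×4
  A^-4: L=2 ×22, L=4 ×6
  A^-6: L=3 ×8
  A^-8: L=4 ×1
Each group contributes A^e * Σ count * d^(L-1):
Powers of d = -A^2 - A^-2: d^2 = A^4 + 2 + A^-4; d^3 = -A^6 - 3*A^2 - 3*A^-2 - A^-6; d^4 = A^8 + 4*A^4 + 6 + 4*A^-4 + A^-8; d^5 = -A^10 - 5*A^6 - 10*A^2 - 10*A^-2 - 5*A^-6 - A^-10.
  A^8 * (d^5) = -A^18 - 5*A^14 - 10*A^10 - 10*A^6 - 5*A^2 - A^-2
  A^6 * (8*d^4) = 8*A^14 + 32*A^10 + 48*A^6 + 32*A^2 + 8*A^-2
  A^4 * (27*d^3 + d^5) = -A^14 - 32*A^10 - 91*A^6 - 91*A^2 - 32*A^-2 - A^-6
  A^2 * (48*d^2 + 8*d^4) = 8*A^10 + 80*A^6 + 144*A^2 + 80*A^-2 + 8*A^-6
  A^0 * (47*d + 22*d^3 + d^5) = -A^10 - 27*A^6 - 123*A^2 - 123*A^-2 - 27*A^-6 - A^-10
  A^-2 * (23 + 29*d^2 + 4*d^4) = 4*A^6 + 45*A^2 + 105*A^-2 + 45*A^-6 + 4*A^-10
  A^-4 * (22*d + 6*d^3) = -6*A^2 - 40*A^-2 - 40*A^-6 - 6*A^-10
  A^-6 * (8*d^2) = 8*A^-2 + 16*A^-6 + 8*A^-10
  A^-8 * (d^3) = -A^-2 - 3*A^-6 - 3*A^-10 - A^-14
Summing the groups: <K> = -A^18 + 2*A^14 - 3*A^10 + 4*A^6 - 4*A^2 + 4*A^-2 - 2*A^-6 + 2*A^-10 - A^-14
Normalise by the writhe: (-A^3)^(-w) = (-A^3)^(2) = A^6, so f(A) = A^6 * <K> = -A^24 + 2*A^20 - 3*A^16 + 4*A^12 - 4*A^8 + 4*A^4 - 2 + 2*A^-4 - A^-8.
Substitute A = t^(-1/4), i.e. A^e → t^(-e/4): V(t) = -t^2 + 2*t - 2 + 4*t^-1 - 4*t^-2 + 4*t^-3 - 3*t^-4 + 2*t^-5 - t^-6

Answer: -t^2 + 2*t - 2 + 4*t^-1 - 4*t^-2 + 4*t^-3 - 3*t^-4 + 2*t^-5 - t^-6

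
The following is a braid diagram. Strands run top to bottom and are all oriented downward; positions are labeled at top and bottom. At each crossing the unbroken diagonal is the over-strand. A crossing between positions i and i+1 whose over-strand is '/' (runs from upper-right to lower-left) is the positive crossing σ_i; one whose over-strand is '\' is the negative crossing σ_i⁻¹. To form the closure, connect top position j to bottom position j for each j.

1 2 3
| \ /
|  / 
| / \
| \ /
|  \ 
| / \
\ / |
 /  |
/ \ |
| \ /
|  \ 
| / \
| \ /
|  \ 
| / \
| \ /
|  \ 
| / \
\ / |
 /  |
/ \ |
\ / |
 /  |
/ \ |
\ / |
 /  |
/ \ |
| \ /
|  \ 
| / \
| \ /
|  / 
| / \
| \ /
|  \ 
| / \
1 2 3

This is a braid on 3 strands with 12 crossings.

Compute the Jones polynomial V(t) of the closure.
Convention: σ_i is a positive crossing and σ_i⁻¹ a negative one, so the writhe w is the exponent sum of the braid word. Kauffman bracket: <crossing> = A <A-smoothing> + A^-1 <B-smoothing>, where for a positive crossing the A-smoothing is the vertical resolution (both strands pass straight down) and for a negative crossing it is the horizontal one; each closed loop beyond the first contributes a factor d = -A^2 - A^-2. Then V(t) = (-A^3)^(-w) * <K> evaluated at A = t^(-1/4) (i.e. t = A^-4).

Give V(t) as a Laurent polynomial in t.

t^4 - 2*t^3 + 3*t^2 - 4*t + 5 - 4*t^-1 + 3*t^-2 - 2*t^-3 + t^-4

Derivation:
Reading the diagram top to bottom ('/'-over between positions i,i+1 = s_i, '\'-over = s_i^-1): braid word = s2 s2^-1 s1 s2^-1 s2^-1 s2^-1 s1 s1 s1 s2^-1 s2 s2^-1.
The presented braid s2 s2^-1 s1 s2^-1 s2^-1 s2^-1 s1 s1 s1 s2^-1 s2 s2^-1 on 3 strands reduces by inverse Markov moves (closure unchanged at each step):
  Deconjugate: the word is γ·β·γ⁻¹ with γ = s2 s2^-1 (prefix) and γ⁻¹ = s2 s2^-1 (suffix); strip both.
Reduced to β = s1 s2^-1 s2^-1 s2^-1 s1 s1 s1 s2^-1 on 3 strands, 8 crossings.
Compute on β:
Braid: s1 s2^-1 s2^-1 s2^-1 s1 s1 s1 s2^-1 on 3 strands, 8 crossings.
Writhe w = (#positive) - (#negative) = 4 - 4 = 0.
Computing the Kauffman bracket via state sum. There are 2^8 = 256 states.
For each crossing: s=0 is the vertical smoothing, s=1 horizontal. Crossing k contributes A^(sign_k * (1 - 2*s_k)); loop factor d = -A^2 - A^-2.
Tabulate the states by total A-exponent and number of loops L (A-exp: L × count):
  A^8: L=5 ×1
  A^6: L=4 ×8
  A^4: L=3 ×25, L=5 ×3
  A^2: L=2 ×37, L=4 ×18, L=6 ×1
  A^0: L=1 ×25, L=3 ×37, L=5 ×8
  A^-2: L=2 ×37, L=4 ×18, L=6 ×1
  A^-4: L=3 ×25, L=5 ×3
  A^-6: L=4 ×8
  A^-8: L=5 ×1
Each group contributes A^e * Σ count * d^(L-1):
Powers of d = -A^2 - A^-2: d^2 = A^4 + 2 + A^-4; d^3 = -A^6 - 3*A^2 - 3*A^-2 - A^-6; d^4 = A^8 + 4*A^4 + 6 + 4*A^-4 + A^-8; d^5 = -A^10 - 5*A^6 - 10*A^2 - 10*A^-2 - 5*A^-6 - A^-10.
  A^8 * (d^4) = A^16 + 4*A^12 + 6*A^8 + 4*A^4 + 1
  A^6 * (8*d^3) = -8*A^12 - 24*A^8 - 24*A^4 - 8
  A^4 * (25*d^2 + 3*d^4) = 3*A^12 + 37*A^8 + 68*A^4 + 37 + 3*A^-4
  A^2 * (37*d + 18*d^3 + d^5) = -A^12 - 23*A^8 - 101*A^4 - 101 - 23*A^-4 - A^-8
  A^0 * (25 + 37*d^2 + 8*d^4) = 8*A^8 + 69*A^4 + 147 + 69*A^-4 + 8*A^-8
  A^-2 * (37*d + 18*d^3 + d^5) = -A^8 - 23*A^4 - 101 - 101*A^-4 - 23*A^-8 - A^-12
  A^-4 * (25*d^2 + 3*d^4) = 3*A^4 + 37 + 68*A^-4 + 37*A^-8 + 3*A^-12
  A^-6 * (8*d^3) = -8 - 24*A^-4 - 24*A^-8 - 8*A^-12
  A^-8 * (d^4) = 1 + 4*A^-4 + 6*A^-8 + 4*A^-12 + A^-16
Summing the groups: <K> = A^16 - 2*A^12 + 3*A^8 - 4*A^4 + 5 - 4*A^-4 + 3*A^-8 - 2*A^-12 + A^-16
Normalise by the writhe: (-A^3)^(-w) = (-A^3)^(0) = 1, so f(A) = 1 * <K> = A^16 - 2*A^12 + 3*A^8 - 4*A^4 + 5 - 4*A^-4 + 3*A^-8 - 2*A^-12 + A^-16.
Substitute A = t^(-1/4), i.e. A^e → t^(-e/4): V(t) = t^4 - 2*t^3 + 3*t^2 - 4*t + 5 - 4*t^-1 + 3*t^-2 - 2*t^-3 + t^-4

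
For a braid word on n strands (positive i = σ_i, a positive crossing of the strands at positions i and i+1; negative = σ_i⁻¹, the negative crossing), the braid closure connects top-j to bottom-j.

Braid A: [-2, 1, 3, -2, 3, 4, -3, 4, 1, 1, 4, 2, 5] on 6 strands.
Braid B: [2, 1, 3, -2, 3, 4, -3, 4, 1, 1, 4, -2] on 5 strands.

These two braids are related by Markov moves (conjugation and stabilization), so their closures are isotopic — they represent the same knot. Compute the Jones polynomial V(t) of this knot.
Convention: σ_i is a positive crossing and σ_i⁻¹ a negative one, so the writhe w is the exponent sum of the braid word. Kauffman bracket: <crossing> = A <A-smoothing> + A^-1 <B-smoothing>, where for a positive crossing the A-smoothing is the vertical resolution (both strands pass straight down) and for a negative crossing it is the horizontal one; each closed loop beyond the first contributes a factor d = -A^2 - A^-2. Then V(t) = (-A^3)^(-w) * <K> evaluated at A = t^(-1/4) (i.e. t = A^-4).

Markov-equivalent braids have isotopic closures, hence identical knot invariants. Strip the Markov moves from each word to reach a common short braid β, then compute V(t) once on β.
Braid A: s2^-1 s1 s3 s2^-1 s3 s4 s3^-1 s4 s1 s1 s4 s2 s5 on 6 strands reduces by inverse Markov moves (closure unchanged at each step):
  Destabilize: the word has the form β·s5 where s5 occurs only as the final letter (β ∈ B_5); drop it and the last strand → 5 strands.
  Deconjugate: the word is γ·β·γ⁻¹ with γ = s2^-1 (prefix) and γ⁻¹ = s2 (suffix); strip both.
Reduced to β = s1 s3 s2^-1 s3 s4 s3^-1 s4 s1 s1 s4 on 5 strands, 10 crossings.
Braid B: s2 s1 s3 s2^-1 s3 s4 s3^-1 s4 s1 s1 s4 s2^-1 on 5 strands reduces by inverse Markov moves (closure unchanged at each step):
  Deconjugate: the word is γ·β·γ⁻¹ with γ = s2 (prefix) and γ⁻¹ = s2^-1 (suffix); strip both.
Reduced to β = s1 s3 s2^-1 s3 s4 s3^-1 s4 s1 s1 s4 on 5 strands, 10 crossings.
Both give the same β = s1 s3 s2^-1 s3 s4 s3^-1 s4 s1 s1 s4 on 5 strands, so one state sum suffices:
Braid: s1 s3 s2^-1 s3 s4 s3^-1 s4 s1 s1 s4 on 5 strands, 10 crossings.
Writhe w = (#positive) - (#negative) = 8 - 2 = 6.
State-sum expansion of <K>. There are 2^10 = 1024 states.
Smooth each crossing (0=||, 1=⌣⌢); contribution A^(Σ sign_k(1-2s_k)) * d^(L-1).
Tabulate the states by total A-exponent and number of loops L (A-exp: L × count):
  A^10: L=3 ×1
  A^8: L=2 ×6, L=4 ×4
  A^6: L=1 ×9, L=3 ×32, L=5 ×4
  A^4: L=2 ×70, L=4 ×49, L=6 ×1
  A^2: L=1 ×30, L=3 ×149, L=5 ×31
  A^0: L=2 ×99, L=4 ×144, L=6 ×9
  A^-2: L=3 ×136, L=5 ×73, L=7 ×1
  A^-4: L=4 ×101, L=6 ×19
  A^-6: L=5 ×43, L=7 ×2
  A^-8: L=6 ×10
  A^-10: L=7 ×1
Each group contributes A^e * Σ count * d^(L-1):
Powers of d = -A^2 - A^-2: d^2 = A^4 + 2 + A^-4; d^3 = -A^6 - 3*A^2 - 3*A^-2 - A^-6; d^4 = A^8 + 4*A^4 + 6 + 4*A^-4 + A^-8; d^5 = -A^10 - 5*A^6 - 10*A^2 - 10*A^-2 - 5*A^-6 - A^-10; d^6 = A^12 + 6*A^8 + 15*A^4 + 20 + 15*A^-4 + 6*A^-8 + A^-12.
  A^10 * (d^2) = A^14 + 2*A^10 + A^6
  A^8 * (6*d + 4*d^3) = -4*A^14 - 18*A^10 - 18*A^6 - 4*A^2
  A^6 * (9 + 32*d^2 + 4*d^4) = 4*A^14 + 48*A^10 + 97*A^6 + 48*A^2 + 4*A^-2
  A^4 * (70*d + 49*d^3 + d^5) = -A^14 - 54*A^10 - 227*A^6 - 227*A^2 - 54*A^-2 - A^-6
  A^2 * (30 + 149*d^2 + 31*d^4) = 31*A^10 + 273*A^6 + 514*A^2 + 273*A^-2 + 31*A^-6
  A^0 * (99*d + 144*d^3 + 9*d^5) = -9*A^10 - 189*A^6 - 621*A^2 - 621*A^-2 - 189*A^-6 - 9*A^-10
  A^-2 * (136*d^2 + 73*d^4 + d^6) = A^10 + 79*A^6 + 443*A^2 + 730*A^-2 + 443*A^-6 + 79*A^-10 + A^-14
  A^-4 * (101*d^3 + 19*d^5) = -19*A^6 - 196*A^2 - 493*A^-2 - 493*A^-6 - 196*A^-10 - 19*A^-14
  A^-6 * (43*d^4 + 2*d^6) = 2*A^6 + 55*A^2 + 202*A^-2 + 298*A^-6 + 202*A^-10 + 55*A^-14 + 2*A^-18
  A^-8 * (10*d^5) = -10*A^2 - 50*A^-2 - 100*A^-6 - 100*A^-10 - 50*A^-14 - 10*A^-18
  A^-10 * (d^6) = A^2 + 6*A^-2 + 15*A^-6 + 20*A^-10 + 15*A^-14 + 6*A^-18 + A^-22
Summing the groups: <K> = A^10 - A^6 + 3*A^2 - 3*A^-2 + 4*A^-6 - 4*A^-10 + 2*A^-14 - 2*A^-18 + A^-22
Normalise by the writhe: (-A^3)^(-w) = (-A^3)^(-6) = A^-18, so f(A) = A^-18 * <K> = A^-8 - A^-12 + 3*A^-16 - 3*A^-20 + 4*A^-24 - 4*A^-28 + 2*A^-32 - 2*A^-36 + A^-40.
Substitute A = t^(-1/4), i.e. A^e → t^(-e/4): V(t) = t^10 - 2*t^9 + 2*t^8 - 4*t^7 + 4*t^6 - 3*t^5 + 3*t^4 - t^3 + t^2

Answer: t^10 - 2*t^9 + 2*t^8 - 4*t^7 + 4*t^6 - 3*t^5 + 3*t^4 - t^3 + t^2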